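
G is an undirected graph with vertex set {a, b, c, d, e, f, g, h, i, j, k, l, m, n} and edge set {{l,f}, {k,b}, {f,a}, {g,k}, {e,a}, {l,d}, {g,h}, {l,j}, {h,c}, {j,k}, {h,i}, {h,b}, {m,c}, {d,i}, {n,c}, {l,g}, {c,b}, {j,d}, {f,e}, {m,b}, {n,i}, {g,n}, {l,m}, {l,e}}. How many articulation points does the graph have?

Removing l increases the component count from 1 to 2, so l is a cut vertex.
By contrast removing e leaves 1 component; it is not a cut vertex. No other vertex is a cut vertex either.

1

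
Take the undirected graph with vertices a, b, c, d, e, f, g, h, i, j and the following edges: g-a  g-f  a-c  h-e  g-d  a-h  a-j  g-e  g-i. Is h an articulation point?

No

Deleting h leaves 2 components (was 2), so h is not a cut vertex.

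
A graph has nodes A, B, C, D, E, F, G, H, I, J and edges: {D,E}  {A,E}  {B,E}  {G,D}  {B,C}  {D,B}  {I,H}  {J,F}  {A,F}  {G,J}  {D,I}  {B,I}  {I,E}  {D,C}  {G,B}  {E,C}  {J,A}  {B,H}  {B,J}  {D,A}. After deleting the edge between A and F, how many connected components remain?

1

A and F are still connected via A-J-F, so the component count stays at 1.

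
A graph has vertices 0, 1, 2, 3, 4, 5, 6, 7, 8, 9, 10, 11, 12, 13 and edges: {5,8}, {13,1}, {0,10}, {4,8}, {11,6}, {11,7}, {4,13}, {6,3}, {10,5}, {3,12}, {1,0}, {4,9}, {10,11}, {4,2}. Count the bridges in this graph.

The edges on the cycle 4-13-1-0-10-5-8-4 are not bridges since each lies on that cycle.
But removing 4–9 disconnects 4 from 9; removing 3–12 disconnects 3 from 12; removing 7–11 disconnects 7 from 11; removing 6–11 disconnects 6 from 11 — these are bridges.
In total 7 edges are bridges.

7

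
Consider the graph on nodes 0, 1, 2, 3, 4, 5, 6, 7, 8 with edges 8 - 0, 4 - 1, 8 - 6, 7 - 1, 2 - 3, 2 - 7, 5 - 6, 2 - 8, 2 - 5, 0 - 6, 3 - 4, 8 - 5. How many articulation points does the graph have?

1

Removing 2 increases the component count from 1 to 2, so 2 is a cut vertex.
By contrast removing 7 leaves 1 component; it is not a cut vertex. No other vertex is a cut vertex either.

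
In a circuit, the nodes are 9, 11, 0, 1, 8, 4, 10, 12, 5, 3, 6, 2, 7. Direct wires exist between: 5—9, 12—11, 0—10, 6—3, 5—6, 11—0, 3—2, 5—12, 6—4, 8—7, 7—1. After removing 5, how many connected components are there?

4

With 5 gone, the remaining components are: {9}; {1, 7, 8}; {0, 10, 11, 12}; {2, 3, 4, 6}.
That is 4 components.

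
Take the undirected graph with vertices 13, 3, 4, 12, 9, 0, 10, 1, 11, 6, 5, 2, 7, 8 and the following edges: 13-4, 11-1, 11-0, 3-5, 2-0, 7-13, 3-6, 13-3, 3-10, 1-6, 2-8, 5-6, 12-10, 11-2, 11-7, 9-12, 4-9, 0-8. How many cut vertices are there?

Removing 11 increases the component count from 1 to 2, so 11 is a cut vertex.
By contrast removing 7 leaves 1 component; it is not a cut vertex. No other vertex is a cut vertex either.

1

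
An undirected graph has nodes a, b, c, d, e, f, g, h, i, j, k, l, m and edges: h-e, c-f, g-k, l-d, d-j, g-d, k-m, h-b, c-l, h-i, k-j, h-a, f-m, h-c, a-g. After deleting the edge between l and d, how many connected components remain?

l and d are still connected via l-c-h-a-g-d, so the component count stays at 1.

1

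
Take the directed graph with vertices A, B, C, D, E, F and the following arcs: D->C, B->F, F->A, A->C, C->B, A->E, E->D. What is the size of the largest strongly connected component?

{A, B, C, D, E, F} are all mutually reachable — one SCC of size 6.
The largest has 6 vertices.

6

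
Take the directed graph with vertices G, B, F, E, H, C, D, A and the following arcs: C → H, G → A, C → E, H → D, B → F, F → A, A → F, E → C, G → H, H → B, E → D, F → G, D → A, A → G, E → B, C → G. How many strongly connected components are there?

2

{A, B, D, F, G, H} are all mutually reachable — one SCC of size 6.
{C, E} are all mutually reachable — one SCC of size 2.
That gives 2 strongly connected components.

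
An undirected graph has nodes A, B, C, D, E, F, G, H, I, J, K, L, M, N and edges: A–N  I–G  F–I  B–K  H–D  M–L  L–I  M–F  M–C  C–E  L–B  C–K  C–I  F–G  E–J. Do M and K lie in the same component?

Yes

From M we can reach B, C, E, F, G, I, J, K, L, M, which includes K.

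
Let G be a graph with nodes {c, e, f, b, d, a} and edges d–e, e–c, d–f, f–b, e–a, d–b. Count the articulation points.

2

Removing d increases the component count from 1 to 2, so d is a cut vertex.
Removing e increases the component count from 1 to 3, so e is a cut vertex.
By contrast removing c leaves 1 component; it is not a cut vertex. No other vertex is a cut vertex either.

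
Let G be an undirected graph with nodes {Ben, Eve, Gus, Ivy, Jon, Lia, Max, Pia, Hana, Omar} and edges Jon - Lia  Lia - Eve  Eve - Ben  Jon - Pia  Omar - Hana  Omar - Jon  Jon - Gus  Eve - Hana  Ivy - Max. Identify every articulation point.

Eve, Jon

Removing Eve increases the component count from 2 to 3, so Eve is a cut vertex.
Removing Jon increases the component count from 2 to 4, so Jon is a cut vertex.
By contrast removing Pia leaves 2 components; it is not a cut vertex. No other vertex is a cut vertex either.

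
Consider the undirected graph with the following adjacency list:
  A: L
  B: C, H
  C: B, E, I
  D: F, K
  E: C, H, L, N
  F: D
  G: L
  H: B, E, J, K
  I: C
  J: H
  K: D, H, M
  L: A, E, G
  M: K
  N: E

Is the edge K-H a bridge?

Yes

Removing K-H leaves no path between K and H: the component count goes from 1 to 2. So it is a bridge.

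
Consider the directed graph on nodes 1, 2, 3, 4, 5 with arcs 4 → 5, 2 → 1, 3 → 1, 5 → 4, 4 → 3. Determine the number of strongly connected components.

4

{4, 5} are all mutually reachable — one SCC of size 2.
{1} is an SCC by itself.
{3} is an SCC by itself.
{2} is an SCC by itself.
That gives 4 strongly connected components.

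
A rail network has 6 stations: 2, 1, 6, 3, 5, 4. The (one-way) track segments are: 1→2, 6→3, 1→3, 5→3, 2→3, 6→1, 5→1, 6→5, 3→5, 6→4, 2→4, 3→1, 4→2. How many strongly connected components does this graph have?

2

{1, 2, 3, 4, 5} are all mutually reachable — one SCC of size 5.
{6} is an SCC by itself.
That gives 2 strongly connected components.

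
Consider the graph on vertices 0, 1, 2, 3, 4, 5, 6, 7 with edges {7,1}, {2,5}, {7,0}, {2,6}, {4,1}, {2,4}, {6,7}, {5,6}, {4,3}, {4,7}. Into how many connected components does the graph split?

Starting from 0 we can reach 0, 1, 2, 3, 4, 5, 6, 7. That is one component of size 8.
Total: 1 component.

1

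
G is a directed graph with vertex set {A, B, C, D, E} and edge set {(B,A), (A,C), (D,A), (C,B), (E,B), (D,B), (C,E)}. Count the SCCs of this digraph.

{A, B, C, E} are all mutually reachable — one SCC of size 4.
{D} is an SCC by itself.
That gives 2 strongly connected components.

2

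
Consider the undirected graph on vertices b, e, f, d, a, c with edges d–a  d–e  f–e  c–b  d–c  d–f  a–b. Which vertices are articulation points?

Removing d increases the component count from 1 to 2, so d is a cut vertex.
By contrast removing b leaves 1 component; it is not a cut vertex. No other vertex is a cut vertex either.

d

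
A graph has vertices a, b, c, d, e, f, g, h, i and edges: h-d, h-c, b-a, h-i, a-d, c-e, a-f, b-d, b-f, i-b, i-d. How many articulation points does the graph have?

2

Removing c increases the component count from 2 to 3, so c is a cut vertex.
Removing h increases the component count from 2 to 3, so h is a cut vertex.
By contrast removing e leaves 2 components; it is not a cut vertex. No other vertex is a cut vertex either.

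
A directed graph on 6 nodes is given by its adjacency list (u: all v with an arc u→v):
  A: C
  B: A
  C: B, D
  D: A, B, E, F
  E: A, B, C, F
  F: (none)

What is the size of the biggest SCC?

{A, B, C, D, E} are all mutually reachable — one SCC of size 5.
{F} is an SCC by itself.
The largest has 5 vertices.

5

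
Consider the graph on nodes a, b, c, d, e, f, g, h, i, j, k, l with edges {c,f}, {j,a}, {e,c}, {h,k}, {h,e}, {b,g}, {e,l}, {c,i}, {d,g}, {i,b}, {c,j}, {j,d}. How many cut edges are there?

The edges on the cycle c-i-b-g-d-j-c are not bridges since each lies on that cycle.
But removing c–e disconnects c from e; removing c–f disconnects c from f; removing j–a disconnects j from a; removing e–h disconnects e from h — these are bridges.
In total 6 edges are bridges.

6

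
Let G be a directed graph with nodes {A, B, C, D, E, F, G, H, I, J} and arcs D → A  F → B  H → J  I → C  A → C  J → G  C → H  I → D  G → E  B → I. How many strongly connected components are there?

10

{C} is an SCC by itself.
{E} is an SCC by itself.
{I} is an SCC by itself.
{B} is an SCC by itself.
{A} is an SCC by itself.
(and 5 more singleton SCCs)
That gives 10 strongly connected components.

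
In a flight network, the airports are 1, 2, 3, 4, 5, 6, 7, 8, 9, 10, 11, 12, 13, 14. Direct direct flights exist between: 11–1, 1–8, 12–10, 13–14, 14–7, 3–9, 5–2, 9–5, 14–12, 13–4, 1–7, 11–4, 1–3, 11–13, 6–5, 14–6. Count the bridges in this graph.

The edges on the cycle 11-13-14-6-5-9-3-1-11 are not bridges since each lies on that cycle.
But removing 1–8 disconnects 1 from 8; removing 12–14 disconnects 12 from 14; removing 12–10 disconnects 12 from 10; removing 5–2 disconnects 5 from 2 — these are bridges.
That makes 4 bridges.

4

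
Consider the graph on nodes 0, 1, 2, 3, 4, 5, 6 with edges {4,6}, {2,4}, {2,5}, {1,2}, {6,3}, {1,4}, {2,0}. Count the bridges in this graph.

The edges on the cycle 1-2-4-1 are not bridges since each lies on that cycle.
But removing 2 - 5 disconnects 2 from 5; removing 6 - 3 disconnects 6 from 3; removing 2 - 0 disconnects 2 from 0; removing 4 - 6 disconnects 4 from 6 — these are bridges.
That makes 4 bridges.

4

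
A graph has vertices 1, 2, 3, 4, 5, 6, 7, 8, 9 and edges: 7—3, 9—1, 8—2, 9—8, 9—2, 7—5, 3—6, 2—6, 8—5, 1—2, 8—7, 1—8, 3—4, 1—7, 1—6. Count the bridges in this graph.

1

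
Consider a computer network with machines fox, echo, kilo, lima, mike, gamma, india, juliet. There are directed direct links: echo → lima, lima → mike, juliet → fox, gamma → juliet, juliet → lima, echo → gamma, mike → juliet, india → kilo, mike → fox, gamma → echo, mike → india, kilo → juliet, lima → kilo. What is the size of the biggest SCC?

5

{kilo, lima, mike, india, juliet} are all mutually reachable — one SCC of size 5.
{echo, gamma} are all mutually reachable — one SCC of size 2.
{fox} is an SCC by itself.
The largest has 5 vertices.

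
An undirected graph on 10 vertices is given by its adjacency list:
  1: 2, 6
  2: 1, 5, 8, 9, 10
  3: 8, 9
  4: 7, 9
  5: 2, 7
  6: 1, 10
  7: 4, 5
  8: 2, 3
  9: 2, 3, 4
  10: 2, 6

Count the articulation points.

1

Removing 2 increases the component count from 1 to 2, so 2 is a cut vertex.
By contrast removing 1 leaves 1 component; it is not a cut vertex. No other vertex is a cut vertex either.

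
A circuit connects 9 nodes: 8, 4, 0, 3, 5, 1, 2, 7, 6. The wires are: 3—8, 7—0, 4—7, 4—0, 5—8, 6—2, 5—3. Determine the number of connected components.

4

1 is isolated — a component by itself.
Starting from 2 we can reach 2, 6. That is one component of size 2.
Starting from 0 we can reach 0, 4, 7. That is one component of size 3.
Starting from 3 we can reach 3, 5, 8. That is one component of size 3.
Total: 4 components.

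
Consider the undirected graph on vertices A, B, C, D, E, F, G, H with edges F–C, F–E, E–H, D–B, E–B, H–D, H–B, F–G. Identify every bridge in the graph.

The edges on the cycle H-D-B-H are not bridges since each lies on that cycle.
But removing F–G disconnects F from G; removing F–C disconnects F from C; removing F–E disconnects F from E — these are bridges.

C-F, E-F, F-G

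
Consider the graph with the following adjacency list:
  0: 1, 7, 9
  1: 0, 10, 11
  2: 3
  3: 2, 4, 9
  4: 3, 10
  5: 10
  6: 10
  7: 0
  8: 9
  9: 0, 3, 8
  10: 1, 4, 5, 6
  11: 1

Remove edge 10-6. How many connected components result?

Before removal there is 1 component.
10-6 is a bridge — removing it separates 10's side from 6's side.
After removal: 2 components.

2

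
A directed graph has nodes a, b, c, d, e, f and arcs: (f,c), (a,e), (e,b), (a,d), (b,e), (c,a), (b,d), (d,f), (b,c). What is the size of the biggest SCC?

{a, b, c, d, e, f} are all mutually reachable — one SCC of size 6.
The largest has 6 vertices.

6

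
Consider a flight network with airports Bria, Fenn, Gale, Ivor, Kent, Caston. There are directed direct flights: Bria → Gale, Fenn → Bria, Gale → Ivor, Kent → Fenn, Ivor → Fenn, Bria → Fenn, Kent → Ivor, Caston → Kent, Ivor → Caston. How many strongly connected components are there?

1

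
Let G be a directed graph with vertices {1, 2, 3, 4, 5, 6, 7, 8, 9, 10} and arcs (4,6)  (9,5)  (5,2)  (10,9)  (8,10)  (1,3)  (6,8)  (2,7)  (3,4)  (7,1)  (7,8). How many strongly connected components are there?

{1, 2, 3, 4, 5, 6, 7, 8, 9, 10} are all mutually reachable — one SCC of size 10.
That gives 1 strongly connected component.

1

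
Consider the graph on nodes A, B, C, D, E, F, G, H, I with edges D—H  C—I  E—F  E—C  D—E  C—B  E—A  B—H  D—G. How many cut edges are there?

The edges on the cycle D-E-C-B-H-D are not bridges since each lies on that cycle.
But removing E—F disconnects E from F; removing E—A disconnects E from A; removing D—G disconnects D from G; removing C—I disconnects C from I — these are bridges.
That makes 4 bridges.

4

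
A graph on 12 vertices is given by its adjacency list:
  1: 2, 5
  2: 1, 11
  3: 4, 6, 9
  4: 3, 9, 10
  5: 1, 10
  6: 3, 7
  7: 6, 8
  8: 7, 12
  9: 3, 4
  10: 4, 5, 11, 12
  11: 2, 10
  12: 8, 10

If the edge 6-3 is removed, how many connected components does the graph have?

1

6 and 3 are still connected via 6-7-8-12-10-4-3, so the component count stays at 1.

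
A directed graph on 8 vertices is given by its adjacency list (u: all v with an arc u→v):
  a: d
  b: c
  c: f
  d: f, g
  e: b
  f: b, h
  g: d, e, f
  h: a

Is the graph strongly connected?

From d we can reach every vertex (a, b, c, d, e, f, g, h), and every vertex can reach d (a, b, c, d, e, f, g, h). So the whole graph is one strongly connected component.

Yes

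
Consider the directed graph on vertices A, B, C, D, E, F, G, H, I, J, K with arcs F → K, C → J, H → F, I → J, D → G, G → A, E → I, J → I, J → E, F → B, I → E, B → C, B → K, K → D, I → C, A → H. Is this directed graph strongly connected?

There is no directed path from E to A, so the graph is not strongly connected.

No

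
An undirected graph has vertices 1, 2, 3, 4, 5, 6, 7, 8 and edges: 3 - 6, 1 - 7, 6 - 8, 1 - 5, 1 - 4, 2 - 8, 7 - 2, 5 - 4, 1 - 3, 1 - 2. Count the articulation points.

Removing 1 increases the component count from 1 to 2, so 1 is a cut vertex.
By contrast removing 3 leaves 1 component; it is not a cut vertex. No other vertex is a cut vertex either.

1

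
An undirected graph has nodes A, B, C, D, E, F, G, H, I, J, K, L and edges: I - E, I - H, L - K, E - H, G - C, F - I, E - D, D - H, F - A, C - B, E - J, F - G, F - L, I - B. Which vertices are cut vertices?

Removing E increases the component count from 1 to 2, so E is a cut vertex.
Removing F increases the component count from 1 to 3, so F is a cut vertex.
Removing I increases the component count from 1 to 2, so I is a cut vertex.
Likewise L is a cut vertex.
By contrast removing K leaves 1 component; it is not a cut vertex. No other vertex is a cut vertex either.

E, F, I, L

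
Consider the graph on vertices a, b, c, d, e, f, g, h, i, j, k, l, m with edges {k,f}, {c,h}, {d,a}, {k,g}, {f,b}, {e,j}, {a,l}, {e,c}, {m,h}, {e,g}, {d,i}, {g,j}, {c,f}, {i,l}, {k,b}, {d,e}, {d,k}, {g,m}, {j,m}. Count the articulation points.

Removing d increases the component count from 1 to 2, so d is a cut vertex.
By contrast removing i leaves 1 component; it is not a cut vertex. No other vertex is a cut vertex either.

1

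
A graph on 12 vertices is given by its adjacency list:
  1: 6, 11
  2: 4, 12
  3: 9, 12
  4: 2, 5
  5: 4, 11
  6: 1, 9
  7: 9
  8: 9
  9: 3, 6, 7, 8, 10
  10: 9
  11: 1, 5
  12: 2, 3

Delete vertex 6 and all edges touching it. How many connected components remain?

With 6 gone, the remaining components are: {1, 2, 3, 4, 5, 7, 8, 9, 10, 11, 12}.
That is 1 component.

1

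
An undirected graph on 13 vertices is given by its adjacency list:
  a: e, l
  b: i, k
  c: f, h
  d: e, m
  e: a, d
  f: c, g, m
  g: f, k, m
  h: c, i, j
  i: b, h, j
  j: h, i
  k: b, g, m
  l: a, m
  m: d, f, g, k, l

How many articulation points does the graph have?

Removing m increases the component count from 1 to 2, so m is a cut vertex.
By contrast removing a leaves 1 component; it is not a cut vertex. No other vertex is a cut vertex either.

1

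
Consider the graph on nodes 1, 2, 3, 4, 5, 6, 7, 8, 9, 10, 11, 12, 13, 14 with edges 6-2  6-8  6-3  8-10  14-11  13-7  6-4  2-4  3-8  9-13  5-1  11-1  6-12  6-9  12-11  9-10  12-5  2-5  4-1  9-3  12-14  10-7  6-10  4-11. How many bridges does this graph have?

0

The edges on the cycle 12-14-11-12 are not bridges since each lies on that cycle.
Every edge lies on some cycle, so there are no bridges.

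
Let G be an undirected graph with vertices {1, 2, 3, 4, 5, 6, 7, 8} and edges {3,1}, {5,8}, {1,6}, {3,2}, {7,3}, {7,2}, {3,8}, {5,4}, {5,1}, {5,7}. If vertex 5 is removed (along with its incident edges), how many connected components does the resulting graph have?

With 5 gone, the remaining components are: {4}; {1, 2, 3, 6, 7, 8}.
That is 2 components.

2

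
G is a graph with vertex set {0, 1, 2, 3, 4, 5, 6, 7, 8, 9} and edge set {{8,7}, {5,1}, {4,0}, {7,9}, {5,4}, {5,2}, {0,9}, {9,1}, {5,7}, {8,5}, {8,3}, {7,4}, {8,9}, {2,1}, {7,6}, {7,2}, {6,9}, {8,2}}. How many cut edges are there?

1

The edges on the cycle 7-4-0-9-7 are not bridges since each lies on that cycle.
But removing 3–8 disconnects 3 from 8 — this is a bridge.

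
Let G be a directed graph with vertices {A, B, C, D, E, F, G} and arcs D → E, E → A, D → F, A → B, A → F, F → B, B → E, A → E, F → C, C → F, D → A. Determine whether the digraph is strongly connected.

There is no directed path from D to G, so the graph is not strongly connected.

No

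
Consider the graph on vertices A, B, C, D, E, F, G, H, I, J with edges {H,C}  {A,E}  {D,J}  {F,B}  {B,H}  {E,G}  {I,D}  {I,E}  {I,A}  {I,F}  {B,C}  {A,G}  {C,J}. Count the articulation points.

Removing I increases the component count from 1 to 2, so I is a cut vertex.
By contrast removing F leaves 1 component; it is not a cut vertex. No other vertex is a cut vertex either.

1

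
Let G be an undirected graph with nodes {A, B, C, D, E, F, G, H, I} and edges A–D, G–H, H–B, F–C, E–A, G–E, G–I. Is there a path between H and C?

No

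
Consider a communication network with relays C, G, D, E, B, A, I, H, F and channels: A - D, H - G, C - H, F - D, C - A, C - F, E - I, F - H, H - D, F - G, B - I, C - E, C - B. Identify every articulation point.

C

Removing C increases the component count from 1 to 2, so C is a cut vertex.
By contrast removing D leaves 1 component; it is not a cut vertex. No other vertex is a cut vertex either.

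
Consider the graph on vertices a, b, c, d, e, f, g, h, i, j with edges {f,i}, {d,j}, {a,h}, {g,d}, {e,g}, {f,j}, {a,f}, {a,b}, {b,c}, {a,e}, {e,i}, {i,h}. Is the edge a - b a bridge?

Yes

Removing a - b leaves no path between a and b: the component count goes from 1 to 2. So it is a bridge.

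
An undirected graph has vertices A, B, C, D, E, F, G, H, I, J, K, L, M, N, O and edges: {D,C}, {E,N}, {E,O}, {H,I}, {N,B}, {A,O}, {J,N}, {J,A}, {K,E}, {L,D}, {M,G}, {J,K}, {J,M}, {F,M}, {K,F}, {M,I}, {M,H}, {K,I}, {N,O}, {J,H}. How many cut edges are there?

The edges on the cycle M-H-I-M are not bridges since each lies on that cycle.
But removing N–B disconnects N from B; removing L–D disconnects L from D; removing D–C disconnects D from C; removing G–M disconnects G from M — these are bridges.
That makes 4 bridges.

4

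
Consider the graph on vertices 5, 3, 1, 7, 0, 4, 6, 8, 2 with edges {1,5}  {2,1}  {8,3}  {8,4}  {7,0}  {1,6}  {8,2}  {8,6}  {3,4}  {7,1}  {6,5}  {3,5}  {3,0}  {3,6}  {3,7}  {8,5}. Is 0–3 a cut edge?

No

After removing 0–3, the path 0-7-3 still connects them, so the edge is not a bridge.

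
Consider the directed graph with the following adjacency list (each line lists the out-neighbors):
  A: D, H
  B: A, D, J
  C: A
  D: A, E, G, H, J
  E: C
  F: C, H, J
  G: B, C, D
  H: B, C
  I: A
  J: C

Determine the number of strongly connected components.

3

{A, B, C, D, E, G, H, J} are all mutually reachable — one SCC of size 8.
{I} is an SCC by itself.
{F} is an SCC by itself.
That gives 3 strongly connected components.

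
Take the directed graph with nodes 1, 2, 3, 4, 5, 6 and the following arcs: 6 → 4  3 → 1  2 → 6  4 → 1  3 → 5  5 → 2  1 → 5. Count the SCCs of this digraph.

2

{1, 2, 4, 5, 6} are all mutually reachable — one SCC of size 5.
{3} is an SCC by itself.
That gives 2 strongly connected components.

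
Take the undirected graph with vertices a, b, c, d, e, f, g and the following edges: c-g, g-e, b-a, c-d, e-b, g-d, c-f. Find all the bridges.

a-b, b-e, c-f, e-g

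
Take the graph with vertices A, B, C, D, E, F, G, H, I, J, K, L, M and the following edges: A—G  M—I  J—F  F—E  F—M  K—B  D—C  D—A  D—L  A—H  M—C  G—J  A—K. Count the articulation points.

5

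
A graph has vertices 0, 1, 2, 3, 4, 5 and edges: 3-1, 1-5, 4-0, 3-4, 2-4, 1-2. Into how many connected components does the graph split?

Starting from 0 we can reach 0, 1, 2, 3, 4, 5. That is one component of size 6.
Total: 1 component.

1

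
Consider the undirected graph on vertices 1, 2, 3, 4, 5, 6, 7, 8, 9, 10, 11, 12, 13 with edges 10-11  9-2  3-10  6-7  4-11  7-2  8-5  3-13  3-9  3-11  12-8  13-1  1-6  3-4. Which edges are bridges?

12-8, 5-8

The edges on the cycle 3-10-11-3 are not bridges since each lies on that cycle.
But removing 12-8 disconnects 12 from 8; removing 8-5 disconnects 8 from 5 — these are bridges.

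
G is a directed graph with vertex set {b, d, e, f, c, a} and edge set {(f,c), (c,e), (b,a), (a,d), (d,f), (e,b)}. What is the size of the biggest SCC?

6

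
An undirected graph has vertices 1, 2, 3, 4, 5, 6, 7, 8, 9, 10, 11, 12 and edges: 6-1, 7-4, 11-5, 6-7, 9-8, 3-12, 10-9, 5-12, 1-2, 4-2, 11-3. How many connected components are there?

3

Starting from 8 we can reach 8, 9, 10. That is one component of size 3.
Starting from 3 we can reach 3, 5, 11, 12. That is one component of size 4.
Starting from 1 we can reach 1, 2, 4, 6, 7. That is one component of size 5.
Total: 3 components.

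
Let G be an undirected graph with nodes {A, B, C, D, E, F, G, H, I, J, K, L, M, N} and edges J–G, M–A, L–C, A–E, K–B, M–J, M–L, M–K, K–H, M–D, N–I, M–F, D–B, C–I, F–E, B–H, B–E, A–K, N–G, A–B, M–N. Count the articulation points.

Removing M increases the component count from 1 to 2, so M is a cut vertex.
By contrast removing I leaves 1 component; it is not a cut vertex. No other vertex is a cut vertex either.

1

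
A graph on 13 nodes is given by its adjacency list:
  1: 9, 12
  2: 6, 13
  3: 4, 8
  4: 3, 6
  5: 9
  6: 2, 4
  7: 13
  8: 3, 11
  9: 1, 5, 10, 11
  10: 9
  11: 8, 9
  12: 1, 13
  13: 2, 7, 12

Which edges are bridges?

10-9, 13-7, 5-9

The edges on the cycle 1-9-11-8-3-4-6-2-13-12-1 are not bridges since each lies on that cycle.
But removing 9-10 disconnects 9 from 10; removing 9-5 disconnects 9 from 5; removing 13-7 disconnects 13 from 7 — these are bridges.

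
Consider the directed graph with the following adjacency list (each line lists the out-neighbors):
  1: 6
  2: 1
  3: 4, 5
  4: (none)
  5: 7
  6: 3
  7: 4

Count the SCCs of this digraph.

7

{5} is an SCC by itself.
{1} is an SCC by itself.
{2} is an SCC by itself.
{7} is an SCC by itself.
{6} is an SCC by itself.
(and 2 more singleton SCCs)
That gives 7 strongly connected components.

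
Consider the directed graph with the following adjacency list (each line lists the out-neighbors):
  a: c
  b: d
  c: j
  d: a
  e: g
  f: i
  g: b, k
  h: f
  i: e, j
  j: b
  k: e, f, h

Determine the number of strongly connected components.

2

{e, f, g, h, i, k} are all mutually reachable — one SCC of size 6.
{a, b, c, d, j} are all mutually reachable — one SCC of size 5.
That gives 2 strongly connected components.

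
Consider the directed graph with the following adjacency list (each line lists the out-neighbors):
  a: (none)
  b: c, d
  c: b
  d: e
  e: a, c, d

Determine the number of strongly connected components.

2

{b, c, d, e} are all mutually reachable — one SCC of size 4.
{a} is an SCC by itself.
That gives 2 strongly connected components.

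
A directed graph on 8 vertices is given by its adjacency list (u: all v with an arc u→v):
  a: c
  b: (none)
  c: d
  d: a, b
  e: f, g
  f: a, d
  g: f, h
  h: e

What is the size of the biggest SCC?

{e, g, h} are all mutually reachable — one SCC of size 3.
{a, c, d} are all mutually reachable — one SCC of size 3.
{f} is an SCC by itself.
{b} is an SCC by itself.
The largest has 3 vertices.

3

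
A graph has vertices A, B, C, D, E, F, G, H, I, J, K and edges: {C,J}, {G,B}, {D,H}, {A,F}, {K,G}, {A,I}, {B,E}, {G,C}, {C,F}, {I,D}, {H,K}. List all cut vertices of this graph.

Removing B increases the component count from 1 to 2, so B is a cut vertex.
Removing C increases the component count from 1 to 2, so C is a cut vertex.
Removing G increases the component count from 1 to 2, so G is a cut vertex.
By contrast removing A leaves 1 component; it is not a cut vertex. No other vertex is a cut vertex either.

B, C, G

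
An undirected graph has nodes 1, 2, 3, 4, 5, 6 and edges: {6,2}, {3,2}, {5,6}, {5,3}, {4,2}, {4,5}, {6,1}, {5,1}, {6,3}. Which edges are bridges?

none

The edges on the cycle 5-6-3-5 are not bridges since each lies on that cycle.
Every edge lies on some cycle, so there are no bridges.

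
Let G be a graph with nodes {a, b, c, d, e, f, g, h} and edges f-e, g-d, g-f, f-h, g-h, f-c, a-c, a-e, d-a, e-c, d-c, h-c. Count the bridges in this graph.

0

The edges on the cycle g-f-e-a-d-g are not bridges since each lies on that cycle.
Every edge lies on some cycle, so there are no bridges.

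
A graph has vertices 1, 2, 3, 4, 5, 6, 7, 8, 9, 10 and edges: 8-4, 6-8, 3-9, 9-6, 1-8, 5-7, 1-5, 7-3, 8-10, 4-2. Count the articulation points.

Removing 4 increases the component count from 1 to 2, so 4 is a cut vertex.
Removing 8 increases the component count from 1 to 3, so 8 is a cut vertex.
By contrast removing 1 leaves 1 component; it is not a cut vertex. No other vertex is a cut vertex either.

2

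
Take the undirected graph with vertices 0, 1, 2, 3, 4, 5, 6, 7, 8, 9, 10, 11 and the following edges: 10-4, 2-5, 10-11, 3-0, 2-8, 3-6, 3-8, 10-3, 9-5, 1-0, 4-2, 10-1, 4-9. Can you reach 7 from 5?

The component containing 5 is {0, 1, 2, 3, 4, 5, 6, 8, 9, 10, 11}, and 7 is not in it.

No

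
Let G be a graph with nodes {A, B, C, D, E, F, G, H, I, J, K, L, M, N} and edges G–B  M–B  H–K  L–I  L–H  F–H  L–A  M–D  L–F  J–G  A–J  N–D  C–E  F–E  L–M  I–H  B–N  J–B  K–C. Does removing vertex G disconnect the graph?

Deleting G leaves 1 component (was 1) (its neighbors B, J remain connected to each other), so G is not a cut vertex.

No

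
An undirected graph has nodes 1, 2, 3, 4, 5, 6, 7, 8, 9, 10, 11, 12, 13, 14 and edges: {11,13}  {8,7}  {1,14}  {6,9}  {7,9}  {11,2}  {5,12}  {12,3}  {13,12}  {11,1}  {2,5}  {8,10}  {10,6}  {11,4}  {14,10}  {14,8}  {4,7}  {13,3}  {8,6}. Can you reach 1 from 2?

Yes

From 2 we can reach 1, 2, 3, 4, 5, 6, 7, 8, 9, 10, 11, 12, 13, 14, which includes 1.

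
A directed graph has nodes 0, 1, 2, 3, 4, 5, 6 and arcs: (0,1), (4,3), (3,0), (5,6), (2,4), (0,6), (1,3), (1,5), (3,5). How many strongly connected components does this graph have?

{0, 1, 3} are all mutually reachable — one SCC of size 3.
{4} is an SCC by itself.
{5} is an SCC by itself.
{6} is an SCC by itself.
{2} is an SCC by itself.
That gives 5 strongly connected components.

5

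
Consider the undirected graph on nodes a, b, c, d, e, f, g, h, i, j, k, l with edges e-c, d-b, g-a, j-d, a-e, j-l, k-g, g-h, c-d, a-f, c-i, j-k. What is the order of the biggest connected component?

12

Starting from a we can reach a, b, c, d, e, f, g, h, i, j, k, l. That is one component of size 12.
The largest has 12 vertices.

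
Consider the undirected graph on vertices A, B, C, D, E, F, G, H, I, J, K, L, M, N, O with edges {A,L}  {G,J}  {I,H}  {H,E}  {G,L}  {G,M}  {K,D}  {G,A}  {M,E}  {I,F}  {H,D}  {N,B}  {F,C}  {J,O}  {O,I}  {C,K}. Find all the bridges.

B-N

The edges on the cycle G-A-L-G are not bridges since each lies on that cycle.
But removing N - B disconnects N from B — this is a bridge.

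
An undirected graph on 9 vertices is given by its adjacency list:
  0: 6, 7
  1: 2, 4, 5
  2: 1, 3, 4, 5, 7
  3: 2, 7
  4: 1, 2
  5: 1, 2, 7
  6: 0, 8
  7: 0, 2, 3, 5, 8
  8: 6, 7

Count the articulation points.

Removing 7 increases the component count from 1 to 2, so 7 is a cut vertex.
By contrast removing 1 leaves 1 component; it is not a cut vertex. No other vertex is a cut vertex either.

1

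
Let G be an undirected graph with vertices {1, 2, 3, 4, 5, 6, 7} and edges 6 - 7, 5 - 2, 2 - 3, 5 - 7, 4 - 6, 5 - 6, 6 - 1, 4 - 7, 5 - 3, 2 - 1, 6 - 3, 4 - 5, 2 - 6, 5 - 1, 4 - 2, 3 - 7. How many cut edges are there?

The edges on the cycle 5-6-3-5 are not bridges since each lies on that cycle.
Every edge lies on some cycle, so there are no bridges.

0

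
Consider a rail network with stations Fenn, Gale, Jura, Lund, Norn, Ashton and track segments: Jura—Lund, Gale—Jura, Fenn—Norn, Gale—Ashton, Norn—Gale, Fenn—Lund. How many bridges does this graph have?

1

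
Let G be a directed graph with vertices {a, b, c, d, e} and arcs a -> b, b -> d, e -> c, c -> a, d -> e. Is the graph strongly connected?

Yes

From c we can reach every vertex (a, b, c, d, e), and every vertex can reach c (a, b, c, d, e). So the whole graph is one strongly connected component.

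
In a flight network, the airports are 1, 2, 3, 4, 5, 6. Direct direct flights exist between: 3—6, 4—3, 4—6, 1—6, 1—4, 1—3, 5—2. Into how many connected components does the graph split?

Starting from 2 we can reach 2, 5. That is one component of size 2.
Starting from 1 we can reach 1, 3, 4, 6. That is one component of size 4.
Total: 2 components.

2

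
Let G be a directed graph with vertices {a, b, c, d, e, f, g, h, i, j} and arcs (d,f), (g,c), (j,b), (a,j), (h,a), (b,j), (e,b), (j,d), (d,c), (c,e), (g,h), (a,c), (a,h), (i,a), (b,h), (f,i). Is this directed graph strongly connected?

No

There is no directed path from b to g, so the graph is not strongly connected.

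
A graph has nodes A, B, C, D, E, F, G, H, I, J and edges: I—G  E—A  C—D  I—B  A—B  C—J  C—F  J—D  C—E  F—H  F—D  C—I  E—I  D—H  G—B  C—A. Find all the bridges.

none

The edges on the cycle C-J-D-C are not bridges since each lies on that cycle.
Every edge lies on some cycle, so there are no bridges.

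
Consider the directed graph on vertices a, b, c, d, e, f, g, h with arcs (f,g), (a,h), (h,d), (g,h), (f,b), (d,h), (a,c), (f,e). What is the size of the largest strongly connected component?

2

{d, h} are all mutually reachable — one SCC of size 2.
{a} is an SCC by itself.
{b} is an SCC by itself.
{g} is an SCC by itself.
{f} is an SCC by itself.
(and 2 more singleton SCCs)
The largest has 2 vertices.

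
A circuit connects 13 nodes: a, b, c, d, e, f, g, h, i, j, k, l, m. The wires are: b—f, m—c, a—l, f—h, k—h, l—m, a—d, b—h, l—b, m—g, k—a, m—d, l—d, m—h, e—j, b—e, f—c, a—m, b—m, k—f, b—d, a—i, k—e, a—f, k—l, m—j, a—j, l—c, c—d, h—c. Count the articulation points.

Removing a increases the component count from 1 to 2, so a is a cut vertex.
Removing m increases the component count from 1 to 2, so m is a cut vertex.
By contrast removing c leaves 1 component; it is not a cut vertex. No other vertex is a cut vertex either.

2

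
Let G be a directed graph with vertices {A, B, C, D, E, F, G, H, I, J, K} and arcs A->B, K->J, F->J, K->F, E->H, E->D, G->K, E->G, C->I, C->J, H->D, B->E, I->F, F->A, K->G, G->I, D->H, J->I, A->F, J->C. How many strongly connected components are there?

2

{A, B, C, E, F, G, I, J, K} are all mutually reachable — one SCC of size 9.
{D, H} are all mutually reachable — one SCC of size 2.
That gives 2 strongly connected components.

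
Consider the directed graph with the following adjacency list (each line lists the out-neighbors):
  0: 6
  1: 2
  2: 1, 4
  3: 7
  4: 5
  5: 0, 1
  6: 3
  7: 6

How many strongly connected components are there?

{1, 2, 4, 5} are all mutually reachable — one SCC of size 4.
{3, 6, 7} are all mutually reachable — one SCC of size 3.
{0} is an SCC by itself.
That gives 3 strongly connected components.

3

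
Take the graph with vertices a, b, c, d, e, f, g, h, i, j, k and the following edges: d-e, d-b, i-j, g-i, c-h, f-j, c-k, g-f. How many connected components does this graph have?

a is isolated — a component by itself.
Starting from b we can reach b, d, e. That is one component of size 3.
Starting from c we can reach c, h, k. That is one component of size 3.
Starting from f we can reach f, g, i, j. That is one component of size 4.
Total: 4 components.

4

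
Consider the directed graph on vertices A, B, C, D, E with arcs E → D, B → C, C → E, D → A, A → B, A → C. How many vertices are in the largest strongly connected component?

{A, B, C, D, E} are all mutually reachable — one SCC of size 5.
The largest has 5 vertices.

5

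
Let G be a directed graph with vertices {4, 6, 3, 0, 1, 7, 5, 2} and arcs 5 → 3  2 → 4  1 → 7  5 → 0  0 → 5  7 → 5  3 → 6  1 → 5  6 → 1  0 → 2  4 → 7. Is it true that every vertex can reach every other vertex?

Yes

From 1 we can reach every vertex (0, 1, 2, 3, 4, 5, 6, 7), and every vertex can reach 1 (0, 1, 2, 3, 4, 5, 6, 7). So the whole graph is one strongly connected component.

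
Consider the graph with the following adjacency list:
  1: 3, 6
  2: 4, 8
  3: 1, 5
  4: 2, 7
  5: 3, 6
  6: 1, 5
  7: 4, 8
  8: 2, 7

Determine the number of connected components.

2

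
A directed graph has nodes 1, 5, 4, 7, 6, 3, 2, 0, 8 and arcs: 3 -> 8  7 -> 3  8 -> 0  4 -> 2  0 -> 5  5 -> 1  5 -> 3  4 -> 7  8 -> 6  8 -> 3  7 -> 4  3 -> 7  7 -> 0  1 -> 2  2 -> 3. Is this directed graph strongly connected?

There is no directed path from 6 to 4, so the graph is not strongly connected.

No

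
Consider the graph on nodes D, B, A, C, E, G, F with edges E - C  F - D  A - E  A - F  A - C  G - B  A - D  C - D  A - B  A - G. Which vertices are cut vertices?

Removing A increases the component count from 1 to 2, so A is a cut vertex.
By contrast removing E leaves 1 component; it is not a cut vertex. No other vertex is a cut vertex either.

A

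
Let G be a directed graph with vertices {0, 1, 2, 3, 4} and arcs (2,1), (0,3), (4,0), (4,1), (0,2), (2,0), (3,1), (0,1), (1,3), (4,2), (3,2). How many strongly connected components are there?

{0, 1, 2, 3} are all mutually reachable — one SCC of size 4.
{4} is an SCC by itself.
That gives 2 strongly connected components.

2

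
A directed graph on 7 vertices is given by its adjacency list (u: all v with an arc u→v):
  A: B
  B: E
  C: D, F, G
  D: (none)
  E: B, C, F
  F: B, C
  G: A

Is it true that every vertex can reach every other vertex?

No

There is no directed path from D to E, so the graph is not strongly connected.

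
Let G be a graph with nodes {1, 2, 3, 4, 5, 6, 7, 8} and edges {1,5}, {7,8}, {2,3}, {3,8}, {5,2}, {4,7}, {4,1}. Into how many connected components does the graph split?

2

6 is isolated — a component by itself.
Starting from 1 we can reach 1, 2, 3, 4, 5, 7, 8. That is one component of size 7.
Total: 2 components.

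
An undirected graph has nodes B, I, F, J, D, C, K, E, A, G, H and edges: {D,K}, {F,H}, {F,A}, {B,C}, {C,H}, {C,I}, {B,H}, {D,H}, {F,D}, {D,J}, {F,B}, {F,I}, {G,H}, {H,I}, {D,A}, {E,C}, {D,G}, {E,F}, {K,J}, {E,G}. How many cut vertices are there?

1

Removing D increases the component count from 1 to 2, so D is a cut vertex.
By contrast removing B leaves 1 component; it is not a cut vertex. No other vertex is a cut vertex either.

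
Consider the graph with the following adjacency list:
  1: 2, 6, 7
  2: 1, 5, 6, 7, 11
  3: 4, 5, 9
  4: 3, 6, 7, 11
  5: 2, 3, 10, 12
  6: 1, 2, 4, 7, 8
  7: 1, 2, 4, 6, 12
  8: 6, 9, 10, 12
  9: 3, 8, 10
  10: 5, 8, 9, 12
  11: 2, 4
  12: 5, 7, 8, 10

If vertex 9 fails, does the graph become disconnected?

No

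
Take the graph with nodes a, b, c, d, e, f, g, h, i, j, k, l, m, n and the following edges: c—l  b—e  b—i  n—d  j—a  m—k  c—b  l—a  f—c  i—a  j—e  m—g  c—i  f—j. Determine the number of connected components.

h is isolated — a component by itself.
Starting from d we can reach d, n. That is one component of size 2.
Starting from g we can reach g, k, m. That is one component of size 3.
Starting from a we can reach a, b, c, e, f, i, j, l. That is one component of size 8.
Total: 4 components.

4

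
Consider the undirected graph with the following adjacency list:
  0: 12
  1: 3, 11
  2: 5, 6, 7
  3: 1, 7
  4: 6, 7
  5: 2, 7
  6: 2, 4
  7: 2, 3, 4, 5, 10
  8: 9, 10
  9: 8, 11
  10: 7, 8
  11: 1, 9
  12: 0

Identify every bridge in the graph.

0-12

The edges on the cycle 7-10-8-9-11-1-3-7 are not bridges since each lies on that cycle.
But removing 12-0 disconnects 12 from 0 — this is a bridge.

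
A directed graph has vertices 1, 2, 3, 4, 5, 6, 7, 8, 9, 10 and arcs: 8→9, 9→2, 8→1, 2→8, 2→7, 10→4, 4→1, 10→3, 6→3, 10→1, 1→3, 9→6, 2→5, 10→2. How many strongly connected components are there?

8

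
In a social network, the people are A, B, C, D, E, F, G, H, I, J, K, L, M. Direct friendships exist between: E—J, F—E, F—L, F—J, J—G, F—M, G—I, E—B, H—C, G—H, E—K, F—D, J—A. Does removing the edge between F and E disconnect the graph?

No

After removing F—E, the path F-J-E still connects them, so the edge is not a bridge.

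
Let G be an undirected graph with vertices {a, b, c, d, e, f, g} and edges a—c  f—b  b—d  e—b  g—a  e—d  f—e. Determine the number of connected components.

2

Starting from a we can reach a, c, g. That is one component of size 3.
Starting from b we can reach b, d, e, f. That is one component of size 4.
Total: 2 components.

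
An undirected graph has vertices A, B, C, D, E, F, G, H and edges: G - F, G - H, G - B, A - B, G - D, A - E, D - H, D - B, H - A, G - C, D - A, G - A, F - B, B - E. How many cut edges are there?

1

The edges on the cycle G-D-A-B-F-G are not bridges since each lies on that cycle.
But removing G - C disconnects G from C — this is a bridge.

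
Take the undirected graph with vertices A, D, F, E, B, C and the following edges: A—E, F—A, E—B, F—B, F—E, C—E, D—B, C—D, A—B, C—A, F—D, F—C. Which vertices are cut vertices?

none

Removing B, for instance, still leaves 1 component. No single vertex removal increases the component count — the graph has no articulation points.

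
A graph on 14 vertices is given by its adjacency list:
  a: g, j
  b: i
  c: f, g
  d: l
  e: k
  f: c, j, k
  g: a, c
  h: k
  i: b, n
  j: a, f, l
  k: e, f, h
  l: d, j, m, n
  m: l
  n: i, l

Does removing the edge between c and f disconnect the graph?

After removing c-f, the path c-g-a-j-f still connects them, so the edge is not a bridge.

No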